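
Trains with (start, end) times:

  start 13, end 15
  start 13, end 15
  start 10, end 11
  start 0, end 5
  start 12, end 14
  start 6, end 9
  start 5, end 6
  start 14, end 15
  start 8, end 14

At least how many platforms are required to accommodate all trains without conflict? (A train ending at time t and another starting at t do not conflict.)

The answer is the maximum number of intervals overlapping at any instant.
Events (time:±→running): 0:+→1 5:-→0 5:+→1 6:-→0 6:+→1 8:+→2 9:-→1 10:+→2 11:-→1 12:+→2 13:+→3 13:+→4 … peak 4.

4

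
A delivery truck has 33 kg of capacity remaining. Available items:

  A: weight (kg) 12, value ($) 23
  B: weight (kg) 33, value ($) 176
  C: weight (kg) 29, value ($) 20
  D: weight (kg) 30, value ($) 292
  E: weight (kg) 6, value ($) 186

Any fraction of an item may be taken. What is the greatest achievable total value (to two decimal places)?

448.80

Greedy by value/weight ratio, highest first.
Ratios (sorted): E 31.00, D 9.73, B 5.33, A 1.92, C 0.69
take E (6 @ 186); take 27/30 of D → 262.80. Capacity used 33/33.
Total value = 448.80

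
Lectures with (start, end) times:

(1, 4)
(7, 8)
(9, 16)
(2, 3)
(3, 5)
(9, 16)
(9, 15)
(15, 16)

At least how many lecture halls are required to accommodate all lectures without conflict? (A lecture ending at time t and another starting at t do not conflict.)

starts: [1, 2, 3, 7, 9, 9, 9, 15]
ends:   [3, 4, 5, 8, 15, 16, 16, 16]
s1→1 s2→2 e3→1 s3→2 e4→1 e5→0 s7→1 e8→0 s9→1 s9→2 s9→3  — peak 3.

3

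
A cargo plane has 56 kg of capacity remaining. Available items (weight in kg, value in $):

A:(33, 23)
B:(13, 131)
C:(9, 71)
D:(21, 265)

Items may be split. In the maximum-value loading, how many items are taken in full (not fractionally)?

Order: D (265/21=12.62) > B (131/13=10.08) > C (71/9=7.89) > A (23/33=0.70)
Fill: take D (21 @ 265) → take B (13 @ 131) → take C (9 @ 71) → take 13/33 of A → 9.06; 56/56 used.
3 item(s) taken whole; one partial (take 13/33 of A).

3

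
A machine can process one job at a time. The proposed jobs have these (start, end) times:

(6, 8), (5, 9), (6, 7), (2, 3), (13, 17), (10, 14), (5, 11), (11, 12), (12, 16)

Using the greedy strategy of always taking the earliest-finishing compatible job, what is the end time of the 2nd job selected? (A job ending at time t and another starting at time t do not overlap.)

Sort by end time and greedily take each interval whose start is ≥ the last chosen end.
Sorted by end: (2,3)  (6,7)  (6,8)  (5,9)  (5,11)  (11,12)  (10,14)  (12,16)  (13,17)
take (2,3); take (6,7); take (11,12); take (12,16).
Selected: (2,3) (6,7) (11,12) (12,16)

7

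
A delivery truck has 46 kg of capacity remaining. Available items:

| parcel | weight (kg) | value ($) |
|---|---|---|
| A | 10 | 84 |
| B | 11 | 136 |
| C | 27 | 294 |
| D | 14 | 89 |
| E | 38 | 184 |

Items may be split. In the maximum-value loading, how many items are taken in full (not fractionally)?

2

Sort by value per unit weight and fill in that order.
Ratios (sorted): B 12.36, C 10.89, A 8.40, D 6.36, E 4.84
take B (11 @ 136); take C (27 @ 294); take 8/10 of A → 67.20. Capacity used 46/46.
2 item(s) taken whole; one partial (take 8/10 of A).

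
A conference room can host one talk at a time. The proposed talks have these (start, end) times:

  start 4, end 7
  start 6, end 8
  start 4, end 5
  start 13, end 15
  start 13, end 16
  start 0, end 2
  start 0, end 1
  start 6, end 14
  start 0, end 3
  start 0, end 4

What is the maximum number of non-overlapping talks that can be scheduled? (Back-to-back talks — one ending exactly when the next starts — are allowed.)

Sorted by end: (0,1)  (0,2)  (0,3)  (0,4)  (4,5)  (4,7)  (6,8)  (6,14)  (13,15)  (13,16)
take (0,1); skip (0,2); take (4,5); skip (4,7); take (6,8); take (13,15); skip (13,16).
Selected 4 talks.

4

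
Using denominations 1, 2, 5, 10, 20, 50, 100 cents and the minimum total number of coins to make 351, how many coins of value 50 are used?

1

351 − 3×100→51 − 1×50→1 − 1×1→0
Count of 50: 1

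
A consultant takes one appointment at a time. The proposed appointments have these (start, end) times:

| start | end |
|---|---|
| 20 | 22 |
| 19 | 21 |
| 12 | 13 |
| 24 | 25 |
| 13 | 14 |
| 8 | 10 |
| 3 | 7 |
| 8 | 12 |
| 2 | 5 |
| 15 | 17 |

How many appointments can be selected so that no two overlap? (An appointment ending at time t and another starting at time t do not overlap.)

By end time: (2,5), (3,7), (8,10), (8,12), (12,13), (13,14), (15,17), (19,21), (20,22), (24,25).
Pick (2,5); next start ≥ 5 → (8,10); next start ≥ 10 → (12,13); next start ≥ 13 → (13,14); next start ≥ 14 → (15,17); next start ≥ 17 → (19,21); next start ≥ 21 → (24,25).
Selected 7 appointments.

7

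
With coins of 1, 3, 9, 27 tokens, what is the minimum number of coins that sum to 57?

Greedy: take as many of the largest coin as possible, then repeat with the remainder.
57 − 2×27→3 − 1×3→0
Total coins = 2 + 1 = 3

3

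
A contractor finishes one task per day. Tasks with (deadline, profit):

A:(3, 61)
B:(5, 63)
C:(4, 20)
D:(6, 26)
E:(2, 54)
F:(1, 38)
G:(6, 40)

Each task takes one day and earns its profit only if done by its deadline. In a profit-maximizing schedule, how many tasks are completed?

Profit order: B=63 A=61 E=54 G=40 F=38 D=26 C=20
Assign: B→slot 5, A→slot 3, E→slot 2, G→slot 6, F→slot 1, D→slot 4, C skipped.
Slots: [1:F] [2:E] [3:A] [4:D] [5:B] [6:G]
6 of 7 scheduled.

6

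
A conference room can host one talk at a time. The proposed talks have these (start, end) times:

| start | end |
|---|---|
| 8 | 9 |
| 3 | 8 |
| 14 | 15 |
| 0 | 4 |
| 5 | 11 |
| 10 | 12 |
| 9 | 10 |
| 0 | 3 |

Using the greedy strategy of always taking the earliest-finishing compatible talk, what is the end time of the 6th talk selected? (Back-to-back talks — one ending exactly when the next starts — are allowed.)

15

By end time: (0,3), (0,4), (3,8), (8,9), (9,10), (5,11), (10,12), (14,15).
Pick (0,3); next start ≥ 3 → (3,8); next start ≥ 8 → (8,9); next start ≥ 9 → (9,10); next start ≥ 10 → (10,12); next start ≥ 12 → (14,15).
Selected: (0,3) (3,8) (8,9) (9,10) (10,12) (14,15)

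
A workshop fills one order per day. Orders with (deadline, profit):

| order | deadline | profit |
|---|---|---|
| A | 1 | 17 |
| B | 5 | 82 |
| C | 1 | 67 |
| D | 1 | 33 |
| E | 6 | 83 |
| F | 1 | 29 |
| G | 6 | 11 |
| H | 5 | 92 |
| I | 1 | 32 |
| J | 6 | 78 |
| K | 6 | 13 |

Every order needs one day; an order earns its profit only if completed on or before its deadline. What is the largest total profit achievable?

Sort by profit descending; place each in the latest free slot ≤ its deadline.
By profit: H(d5,92), E(d6,83), B(d5,82), J(d6,78), C(d1,67), D(d1,33), I(d1,32), F(d1,29), A(d1,17), K(d6,13), G(d6,11)
H→slot 5; E→slot 6; B→slot 4; J→slot 3; C→slot 1; D skipped; I skipped; F skipped; A skipped; K→slot 2; G skipped.
Profit = 67 + 13 + 78 + 82 + 92 + 83 = 415

415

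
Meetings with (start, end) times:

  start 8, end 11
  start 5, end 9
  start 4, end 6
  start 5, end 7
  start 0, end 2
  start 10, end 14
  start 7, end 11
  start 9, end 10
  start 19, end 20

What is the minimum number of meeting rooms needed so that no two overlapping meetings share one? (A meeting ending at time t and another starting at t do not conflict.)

Events (time:±→running): 0:+→1 2:-→0 4:+→1 5:+→2 5:+→3 … peak 3.

3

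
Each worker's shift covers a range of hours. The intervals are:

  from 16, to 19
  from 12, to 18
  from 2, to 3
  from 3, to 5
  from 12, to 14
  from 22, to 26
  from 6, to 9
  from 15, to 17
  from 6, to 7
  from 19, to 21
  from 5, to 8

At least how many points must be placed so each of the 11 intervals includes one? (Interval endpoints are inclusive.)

6

Process intervals by earliest right end; each time one isn't hit yet, stab at its right endpoint.
Sorted: [2,3] [3,5] [6,7] [5,8] [6,9] [12,14] [15,17] [12,18] [16,19] [19,21] [22,26]
{[2,3],[3,5]} hit by 3; {[6,7],[5,8],[6,9]} hit by 7; {[12,14]} hit by 14; {[15,17],[12,18],[16,19]} hit by 17; {[19,21]} hit by 21; {[22,26]} hit by 26.
Points: 3, 7, 14, 17, 21, 26 (6 total).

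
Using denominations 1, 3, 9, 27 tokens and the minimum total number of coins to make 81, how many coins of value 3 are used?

81 − 3×27→0
Count of 3: 0

0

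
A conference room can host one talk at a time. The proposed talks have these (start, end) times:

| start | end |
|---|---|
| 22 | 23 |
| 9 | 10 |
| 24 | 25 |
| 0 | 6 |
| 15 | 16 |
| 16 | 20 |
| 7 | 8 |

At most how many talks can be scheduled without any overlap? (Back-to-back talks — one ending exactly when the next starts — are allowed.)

7

By end time: (0,6), (7,8), (9,10), (15,16), (16,20), (22,23), (24,25).
Pick (0,6); next start ≥ 6 → (7,8); next start ≥ 8 → (9,10); next start ≥ 10 → (15,16); next start ≥ 16 → (16,20); next start ≥ 20 → (22,23); next start ≥ 23 → (24,25).
Selected 7 talks.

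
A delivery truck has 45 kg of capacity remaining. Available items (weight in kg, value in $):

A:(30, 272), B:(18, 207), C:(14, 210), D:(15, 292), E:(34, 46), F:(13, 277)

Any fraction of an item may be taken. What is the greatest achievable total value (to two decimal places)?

813.50

Order: F (277/13=21.31) > D (292/15=19.47) > C (210/14=15.00) > B (207/18=11.50) > A (272/30=9.07) > E (46/34=1.35)
Fill: take F (13 @ 277) → take D (15 @ 292) → take C (14 @ 210) → take 3/18 of B → 34.50; 45/45 used.
Total value = 813.50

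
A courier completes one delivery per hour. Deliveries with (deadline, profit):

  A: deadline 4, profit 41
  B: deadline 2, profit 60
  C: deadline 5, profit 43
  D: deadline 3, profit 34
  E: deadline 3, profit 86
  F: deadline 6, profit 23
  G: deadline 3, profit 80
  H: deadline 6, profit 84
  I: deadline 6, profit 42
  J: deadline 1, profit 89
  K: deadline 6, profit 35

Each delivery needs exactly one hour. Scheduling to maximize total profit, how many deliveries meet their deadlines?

6

Sort by profit descending; place each in the latest free slot ≤ its deadline.
By profit: J(d1,89), E(d3,86), H(d6,84), G(d3,80), B(d2,60), C(d5,43), I(d6,42), A(d4,41), K(d6,35), D(d3,34), F(d6,23)
J→slot 1; E→slot 3; H→slot 6; G→slot 2; B skipped; C→slot 5; I→slot 4; A skipped; K skipped; D skipped; F skipped.
6 of 11 scheduled.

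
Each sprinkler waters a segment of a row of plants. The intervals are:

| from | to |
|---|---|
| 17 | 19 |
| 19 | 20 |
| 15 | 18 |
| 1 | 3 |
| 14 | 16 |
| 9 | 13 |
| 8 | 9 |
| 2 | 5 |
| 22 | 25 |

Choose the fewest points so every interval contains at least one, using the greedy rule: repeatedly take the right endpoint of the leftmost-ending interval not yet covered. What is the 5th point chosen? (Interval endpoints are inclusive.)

By right end: [1,3]  [2,5]  [8,9]  [9,13]  [14,16]  [15,18]  [17,19]  [19,20]  [22,25]
[1,3] uncovered → point at 3; [8,9] uncovered → point at 9; [14,16] uncovered → point at 16; [17,19] uncovered → point at 19; [22,25] uncovered → point at 25.
Points: 3, 9, 16, 19, 25 (5 total).

25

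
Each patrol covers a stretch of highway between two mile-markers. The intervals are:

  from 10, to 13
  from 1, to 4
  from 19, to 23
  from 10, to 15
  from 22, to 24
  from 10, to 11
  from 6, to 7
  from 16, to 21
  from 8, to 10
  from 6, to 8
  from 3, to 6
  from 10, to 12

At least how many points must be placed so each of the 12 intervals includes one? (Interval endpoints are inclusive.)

5

Process intervals by earliest right end; each time one isn't hit yet, stab at its right endpoint.
By right end: [1,4]  [3,6]  [6,7]  [6,8]  [8,10]  [10,11]  [10,12]  [10,13]  [10,15]  [16,21]  [19,23]  [22,24]
[1,4] uncovered → point at 4; [6,7] uncovered → point at 7; [8,10] uncovered → point at 10; [16,21] uncovered → point at 21; [22,24] uncovered → point at 24.
Points: 4, 7, 10, 21, 24 (5 total).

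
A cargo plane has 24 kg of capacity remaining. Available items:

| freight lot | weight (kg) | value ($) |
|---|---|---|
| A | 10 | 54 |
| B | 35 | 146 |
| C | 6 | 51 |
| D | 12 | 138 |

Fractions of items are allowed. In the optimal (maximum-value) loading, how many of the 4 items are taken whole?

Greedy by value/weight ratio, highest first.
Ratios (sorted): D 11.50, C 8.50, A 5.40, B 4.17
take D (12 @ 138); take C (6 @ 51); take 6/10 of A → 32.40. Capacity used 24/24.
2 item(s) taken whole; one partial (take 6/10 of A).

2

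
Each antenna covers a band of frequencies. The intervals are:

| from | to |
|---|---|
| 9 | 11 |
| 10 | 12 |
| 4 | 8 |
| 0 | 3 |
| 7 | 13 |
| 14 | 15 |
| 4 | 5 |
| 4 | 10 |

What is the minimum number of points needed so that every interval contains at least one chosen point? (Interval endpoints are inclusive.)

Process intervals by earliest right end; each time one isn't hit yet, stab at its right endpoint.
By right end: [0,3]  [4,5]  [4,8]  [4,10]  [9,11]  [10,12]  [7,13]  [14,15]
[0,3] uncovered → point at 3; [4,5] uncovered → point at 5; [9,11] uncovered → point at 11; [14,15] uncovered → point at 15.
Points: 3, 5, 11, 15 (4 total).

4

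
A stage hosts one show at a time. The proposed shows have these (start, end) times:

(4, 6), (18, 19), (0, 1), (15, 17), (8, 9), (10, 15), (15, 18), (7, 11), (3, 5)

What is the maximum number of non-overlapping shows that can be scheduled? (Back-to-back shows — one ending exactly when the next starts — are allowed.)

6

Sorted by end: (0,1)  (3,5)  (4,6)  (8,9)  (7,11)  (10,15)  (15,17)  (15,18)  (18,19)
take (0,1); take (3,5); take (8,9); take (10,15); take (15,17); skip (15,18); take (18,19).
Selected 6 shows.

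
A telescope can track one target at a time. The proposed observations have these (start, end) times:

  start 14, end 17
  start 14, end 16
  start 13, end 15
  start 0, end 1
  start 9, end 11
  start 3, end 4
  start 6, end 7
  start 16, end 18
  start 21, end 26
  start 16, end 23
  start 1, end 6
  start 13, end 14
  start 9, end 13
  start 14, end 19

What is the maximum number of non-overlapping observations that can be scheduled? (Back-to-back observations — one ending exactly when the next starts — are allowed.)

8

Sort by end time and greedily take each interval whose start is ≥ the last chosen end.
Sorted by end: (0,1)  (3,4)  (1,6)  (6,7)  (9,11)  (9,13)  (13,14)  (13,15)  (14,16)  (14,17)  (16,18)  (14,19)  (16,23)  (21,26)
take (0,1); take (3,4); skip (1,6); take (6,7); take (9,11); take (13,14); skip (13,15); take (14,16); skip (14,17); take (16,18); skip (14,19); take (21,26).
Selected 8 observations.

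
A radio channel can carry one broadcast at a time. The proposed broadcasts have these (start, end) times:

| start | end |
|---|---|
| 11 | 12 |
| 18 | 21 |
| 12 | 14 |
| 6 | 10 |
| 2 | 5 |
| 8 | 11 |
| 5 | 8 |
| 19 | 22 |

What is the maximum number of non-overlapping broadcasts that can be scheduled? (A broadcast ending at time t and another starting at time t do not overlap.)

Greedy by earliest finish: after sorting by end time, pick each interval compatible with the last pick.
By end time: (2,5), (5,8), (6,10), (8,11), (11,12), (12,14), (18,21), (19,22).
Pick (2,5); next start ≥ 5 → (5,8); next start ≥ 8 → (8,11); next start ≥ 11 → (11,12); next start ≥ 12 → (12,14); next start ≥ 14 → (18,21).
Selected 6 broadcasts.

6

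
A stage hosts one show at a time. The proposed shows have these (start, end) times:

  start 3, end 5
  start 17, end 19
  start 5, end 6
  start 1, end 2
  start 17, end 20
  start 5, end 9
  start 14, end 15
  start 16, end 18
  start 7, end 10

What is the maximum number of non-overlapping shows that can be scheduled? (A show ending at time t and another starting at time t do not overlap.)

Greedy by earliest finish: after sorting by end time, pick each interval compatible with the last pick.
Sorted by end: (1,2)  (3,5)  (5,6)  (5,9)  (7,10)  (14,15)  (16,18)  (17,19)  (17,20)
take (1,2); take (3,5); take (5,6); skip (5,9); take (7,10); take (14,15); take (16,18); skip (17,20).
Selected 6 shows.

6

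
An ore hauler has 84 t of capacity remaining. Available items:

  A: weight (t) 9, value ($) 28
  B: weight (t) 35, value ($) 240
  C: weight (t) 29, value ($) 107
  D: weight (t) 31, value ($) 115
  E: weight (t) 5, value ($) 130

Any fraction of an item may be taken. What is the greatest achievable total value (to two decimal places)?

Order: E (130/5=26.00) > B (240/35=6.86) > D (115/31=3.71) > C (107/29=3.69) > A (28/9=3.11)
Fill: take E (5 @ 130) → take B (35 @ 240) → take D (31 @ 115) → take 13/29 of C → 47.97; 84/84 used.
Total value = 532.97

532.97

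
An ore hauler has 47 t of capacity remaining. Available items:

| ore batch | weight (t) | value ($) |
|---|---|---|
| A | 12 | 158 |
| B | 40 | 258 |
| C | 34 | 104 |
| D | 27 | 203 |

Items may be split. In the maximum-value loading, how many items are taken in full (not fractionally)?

Sort by value per unit weight and fill in that order.
Order: A (158/12=13.17) > D (203/27=7.52) > B (258/40=6.45) > C (104/34=3.06)
Fill: take A (12 @ 158) → take D (27 @ 203) → take 8/40 of B → 51.60; 47/47 used.
2 item(s) taken whole; one partial (take 8/40 of B).

2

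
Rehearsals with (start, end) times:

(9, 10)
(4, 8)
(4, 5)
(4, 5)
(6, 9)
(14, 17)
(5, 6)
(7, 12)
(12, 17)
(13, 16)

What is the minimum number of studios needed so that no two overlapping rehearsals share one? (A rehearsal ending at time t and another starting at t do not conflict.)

3

The answer is the maximum number of intervals overlapping at any instant.
starts: [4, 4, 4, 5, 6, 7, 9, 12, 13, 14]
ends:   [5, 5, 6, 8, 9, 10, 12, 16, 17, 17]
s4→1 s4→2 s4→3  — peak 3.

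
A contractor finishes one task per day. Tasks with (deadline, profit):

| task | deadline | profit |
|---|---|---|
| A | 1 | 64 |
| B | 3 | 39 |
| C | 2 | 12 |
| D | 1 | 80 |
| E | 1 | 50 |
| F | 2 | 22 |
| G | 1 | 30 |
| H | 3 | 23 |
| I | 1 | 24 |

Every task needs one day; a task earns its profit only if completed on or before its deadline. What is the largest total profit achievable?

142

Profit order: D=80 A=64 E=50 B=39 G=30 I=24 H=23 F=22 C=12
Assign: D→slot 1, A skipped, E skipped, B→slot 3, G skipped, I skipped, H→slot 2, F skipped, C skipped.
Slots: [1:D] [2:H] [3:B]
Profit = 80 + 23 + 39 = 142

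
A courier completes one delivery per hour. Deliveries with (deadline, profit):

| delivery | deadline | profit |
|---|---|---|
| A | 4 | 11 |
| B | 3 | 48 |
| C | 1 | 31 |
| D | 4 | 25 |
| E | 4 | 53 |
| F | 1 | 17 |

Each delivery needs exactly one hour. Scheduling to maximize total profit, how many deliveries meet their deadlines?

4

Profit order: E=53 B=48 C=31 D=25 F=17 A=11
Assign: E→slot 4, B→slot 3, C→slot 1, D→slot 2, F skipped, A skipped.
Slots: [1:C] [2:D] [3:B] [4:E]
4 of 6 scheduled.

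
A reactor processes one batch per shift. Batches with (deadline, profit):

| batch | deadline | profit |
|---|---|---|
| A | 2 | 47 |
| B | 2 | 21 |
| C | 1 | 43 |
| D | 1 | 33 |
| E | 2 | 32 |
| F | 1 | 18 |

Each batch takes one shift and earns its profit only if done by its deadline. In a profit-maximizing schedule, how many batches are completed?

2

By profit: A(d2,47), C(d1,43), D(d1,33), E(d2,32), B(d2,21), F(d1,18)
A→slot 2; C→slot 1; D skipped; E skipped; B skipped; F skipped.
2 of 6 scheduled.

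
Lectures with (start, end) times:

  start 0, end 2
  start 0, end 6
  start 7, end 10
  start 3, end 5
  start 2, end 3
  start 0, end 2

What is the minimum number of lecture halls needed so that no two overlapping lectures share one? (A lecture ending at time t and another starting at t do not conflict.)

Events (time:±→running): 0:+→1 0:+→2 0:+→3 … peak 3.

3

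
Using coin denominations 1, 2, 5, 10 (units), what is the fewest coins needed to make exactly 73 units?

9

Greedy: take as many of the largest coin as possible, then repeat with the remainder.
73 − 7×10→3 − 1×2→1 − 1×1→0
Total coins = 7 + 1 + 1 = 9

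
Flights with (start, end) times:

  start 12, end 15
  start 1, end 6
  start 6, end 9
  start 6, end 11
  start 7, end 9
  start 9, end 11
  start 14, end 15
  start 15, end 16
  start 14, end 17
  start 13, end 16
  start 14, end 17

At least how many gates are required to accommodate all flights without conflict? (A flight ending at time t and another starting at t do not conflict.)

Count concurrent intervals with a sweep; the peak is the room count.
Events (time:±→running): 1:+→1 6:-→0 6:+→1 6:+→2 7:+→3 9:-→2 9:-→1 9:+→2 11:-→1 11:-→0 12:+→1 13:+→2 14:+→3 14:+→4 14:+→5 … peak 5.

5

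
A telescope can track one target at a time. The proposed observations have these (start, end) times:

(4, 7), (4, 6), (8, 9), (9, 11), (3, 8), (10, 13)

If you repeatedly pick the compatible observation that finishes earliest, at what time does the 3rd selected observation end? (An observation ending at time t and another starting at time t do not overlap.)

Sort by end time and greedily take each interval whose start is ≥ the last chosen end.
By end time: (4,6), (4,7), (3,8), (8,9), (9,11), (10,13).
Pick (4,6); next start ≥ 6 → (8,9); next start ≥ 9 → (9,11).
Selected: (4,6) (8,9) (9,11)

11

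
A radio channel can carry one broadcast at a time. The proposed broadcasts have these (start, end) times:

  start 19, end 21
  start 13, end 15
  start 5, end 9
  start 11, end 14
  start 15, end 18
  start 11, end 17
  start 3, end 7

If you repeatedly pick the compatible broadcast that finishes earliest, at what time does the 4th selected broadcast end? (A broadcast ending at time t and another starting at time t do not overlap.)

Sort by end time and greedily take each interval whose start is ≥ the last chosen end.
By end time: (3,7), (5,9), (11,14), (13,15), (11,17), (15,18), (19,21).
Pick (3,7); next start ≥ 7 → (11,14); next start ≥ 14 → (15,18); next start ≥ 18 → (19,21).
Selected: (3,7) (11,14) (15,18) (19,21)

21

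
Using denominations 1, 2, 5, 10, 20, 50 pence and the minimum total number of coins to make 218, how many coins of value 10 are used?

1

218 − 4×50→18 − 1×10→8 − 1×5→3 − 1×2→1 − 1×1→0
Count of 10: 1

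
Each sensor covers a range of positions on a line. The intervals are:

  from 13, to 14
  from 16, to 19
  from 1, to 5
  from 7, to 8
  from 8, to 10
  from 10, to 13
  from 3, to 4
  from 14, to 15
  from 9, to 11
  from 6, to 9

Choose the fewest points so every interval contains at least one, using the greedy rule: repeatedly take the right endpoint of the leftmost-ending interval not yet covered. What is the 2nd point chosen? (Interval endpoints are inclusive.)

Sorted: [3,4] [1,5] [7,8] [6,9] [8,10] [9,11] [10,13] [13,14] [14,15] [16,19]
{[3,4],[1,5]} hit by 4; {[7,8],[6,9],[8,10]} hit by 8; {[9,11],[10,13]} hit by 11; {[13,14],[14,15]} hit by 14; {[16,19]} hit by 19.
Points: 4, 8, 11, 14, 19 (5 total).

8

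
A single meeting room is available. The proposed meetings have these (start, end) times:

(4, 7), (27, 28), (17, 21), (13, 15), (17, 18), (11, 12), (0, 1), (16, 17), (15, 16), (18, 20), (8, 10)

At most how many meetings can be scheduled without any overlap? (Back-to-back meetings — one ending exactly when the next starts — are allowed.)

10

Sorted by end: (0,1)  (4,7)  (8,10)  (11,12)  (13,15)  (15,16)  (16,17)  (17,18)  (18,20)  (17,21)  (27,28)
take (0,1); take (4,7); take (8,10); take (11,12); take (13,15); take (15,16); take (16,17); take (17,18); take (18,20); skip (17,21); take (27,28).
Selected 10 meetings.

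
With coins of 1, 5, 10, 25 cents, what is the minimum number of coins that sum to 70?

4

Greedy: take as many of the largest coin as possible, then repeat with the remainder.
70 − 2×25→20 − 2×10→0
Total coins = 2 + 2 = 4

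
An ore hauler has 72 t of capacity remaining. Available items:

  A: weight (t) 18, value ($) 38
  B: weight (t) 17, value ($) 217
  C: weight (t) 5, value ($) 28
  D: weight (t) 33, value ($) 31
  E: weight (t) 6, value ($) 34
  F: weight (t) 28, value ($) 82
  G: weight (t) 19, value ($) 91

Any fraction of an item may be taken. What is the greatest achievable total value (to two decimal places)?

Greedy by value/weight ratio, highest first.
Ratios (sorted): B 12.76, E 5.67, C 5.60, G 4.79, F 2.93, A 2.11, D 0.94
take B (17 @ 217); take E (6 @ 34); take C (5 @ 28); take G (19 @ 91); take 25/28 of F → 73.21. Capacity used 72/72.
Total value = 443.21

443.21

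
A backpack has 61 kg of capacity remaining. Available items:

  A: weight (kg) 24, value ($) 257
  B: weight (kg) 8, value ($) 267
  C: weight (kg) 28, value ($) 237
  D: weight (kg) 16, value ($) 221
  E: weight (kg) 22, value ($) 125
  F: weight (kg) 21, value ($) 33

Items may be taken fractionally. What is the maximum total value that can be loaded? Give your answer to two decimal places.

Order: B (267/8=33.38) > D (221/16=13.81) > A (257/24=10.71) > C (237/28=8.46) > E (125/22=5.68) > F (33/21=1.57)
Fill: take B (8 @ 267) → take D (16 @ 221) → take A (24 @ 257) → take 13/28 of C → 110.04; 61/61 used.
Total value = 855.04

855.04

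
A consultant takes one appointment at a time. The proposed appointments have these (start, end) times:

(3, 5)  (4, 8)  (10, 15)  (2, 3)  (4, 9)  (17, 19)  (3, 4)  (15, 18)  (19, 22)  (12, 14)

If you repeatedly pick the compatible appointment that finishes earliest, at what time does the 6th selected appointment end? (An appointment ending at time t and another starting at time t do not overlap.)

22

Sorted by end: (2,3)  (3,4)  (3,5)  (4,8)  (4,9)  (12,14)  (10,15)  (15,18)  (17,19)  (19,22)
take (2,3); take (3,4); skip (3,5); take (4,8); skip (4,9); take (12,14); take (15,18); skip (17,19); take (19,22).
Selected: (2,3) (3,4) (4,8) (12,14) (15,18) (19,22)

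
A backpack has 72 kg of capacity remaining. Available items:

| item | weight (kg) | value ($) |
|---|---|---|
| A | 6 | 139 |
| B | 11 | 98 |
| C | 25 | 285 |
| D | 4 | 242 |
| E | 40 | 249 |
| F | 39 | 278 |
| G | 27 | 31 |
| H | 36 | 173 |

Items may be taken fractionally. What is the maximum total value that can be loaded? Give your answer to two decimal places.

Sort by value per unit weight and fill in that order.
Ratios (sorted): D 60.50, A 23.17, C 11.40, B 8.91, F 7.13, E 6.22, H 4.81, G 1.15
take D (4 @ 242); take A (6 @ 139); take C (25 @ 285); take B (11 @ 98); take 26/39 of F → 185.33. Capacity used 72/72.
Total value = 949.33

949.33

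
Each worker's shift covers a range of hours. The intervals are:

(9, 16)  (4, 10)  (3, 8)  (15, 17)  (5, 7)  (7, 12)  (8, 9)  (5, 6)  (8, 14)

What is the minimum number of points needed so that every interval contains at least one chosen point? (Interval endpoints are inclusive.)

3

Sort by right endpoint; whenever an interval is uncovered, place a point at its right end.
By right end: [5,6]  [5,7]  [3,8]  [8,9]  [4,10]  [7,12]  [8,14]  [9,16]  [15,17]
[5,6] uncovered → point at 6; [8,9] uncovered → point at 9; [15,17] uncovered → point at 17.
Points: 6, 9, 17 (3 total).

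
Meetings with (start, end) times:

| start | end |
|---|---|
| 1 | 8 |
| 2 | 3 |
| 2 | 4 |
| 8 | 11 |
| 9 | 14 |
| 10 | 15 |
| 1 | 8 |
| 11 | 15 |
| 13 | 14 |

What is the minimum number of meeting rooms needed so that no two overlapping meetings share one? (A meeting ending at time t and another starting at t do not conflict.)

4

starts: [1, 1, 2, 2, 8, 9, 10, 11, 13]
ends:   [3, 4, 8, 8, 11, 14, 14, 15, 15]
s1→1 s1→2 s2→3 s2→4  — peak 4.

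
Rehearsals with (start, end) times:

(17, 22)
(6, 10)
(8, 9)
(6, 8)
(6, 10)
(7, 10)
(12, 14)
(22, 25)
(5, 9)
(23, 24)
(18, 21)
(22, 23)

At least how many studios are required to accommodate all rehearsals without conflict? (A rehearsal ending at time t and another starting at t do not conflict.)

5

Count concurrent intervals with a sweep; the peak is the room count.
Events (time:±→running): 5:+→1 6:+→2 6:+→3 6:+→4 7:+→5 … peak 5.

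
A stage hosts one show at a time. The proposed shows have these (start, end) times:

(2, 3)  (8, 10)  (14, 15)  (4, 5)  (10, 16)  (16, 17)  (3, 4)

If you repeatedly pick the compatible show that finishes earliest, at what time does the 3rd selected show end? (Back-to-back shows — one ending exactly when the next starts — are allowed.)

5

Sort by end time and greedily take each interval whose start is ≥ the last chosen end.
Sorted by end: (2,3)  (3,4)  (4,5)  (8,10)  (14,15)  (10,16)  (16,17)
take (2,3); take (3,4); take (4,5); take (8,10); take (14,15); skip (10,16); take (16,17).
Selected: (2,3) (3,4) (4,5) (8,10) (14,15) (16,17)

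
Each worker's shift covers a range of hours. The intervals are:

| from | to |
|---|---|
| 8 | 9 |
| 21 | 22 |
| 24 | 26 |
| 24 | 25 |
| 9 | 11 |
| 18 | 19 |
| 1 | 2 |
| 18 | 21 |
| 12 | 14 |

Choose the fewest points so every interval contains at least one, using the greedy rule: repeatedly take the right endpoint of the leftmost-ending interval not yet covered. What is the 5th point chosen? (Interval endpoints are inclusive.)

22

Process intervals by earliest right end; each time one isn't hit yet, stab at its right endpoint.
Sorted: [1,2] [8,9] [9,11] [12,14] [18,19] [18,21] [21,22] [24,25] [24,26]
{[1,2]} hit by 2; {[8,9],[9,11]} hit by 9; {[12,14]} hit by 14; {[18,19],[18,21]} hit by 19; {[21,22]} hit by 22; {[24,25],[24,26]} hit by 25.
Points: 2, 9, 14, 19, 22, 25 (6 total).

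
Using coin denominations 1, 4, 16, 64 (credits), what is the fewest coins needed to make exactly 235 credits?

10

Greedy: take as many of the largest coin as possible, then repeat with the remainder.
235 = 3×64 + 2×16 + 2×4 + 3×1
Total coins = 3 + 2 + 2 + 3 = 10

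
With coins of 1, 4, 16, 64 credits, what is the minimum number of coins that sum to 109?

109 − 1×64→45 − 2×16→13 − 3×4→1 − 1×1→0
Total coins = 1 + 2 + 3 + 1 = 7

7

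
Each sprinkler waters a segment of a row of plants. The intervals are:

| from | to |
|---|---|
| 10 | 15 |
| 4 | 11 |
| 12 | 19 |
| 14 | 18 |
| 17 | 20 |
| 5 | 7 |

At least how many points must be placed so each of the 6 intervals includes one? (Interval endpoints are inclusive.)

Process intervals by earliest right end; each time one isn't hit yet, stab at its right endpoint.
Sorted: [5,7] [4,11] [10,15] [14,18] [12,19] [17,20]
{[5,7],[4,11]} hit by 7; {[10,15],[14,18],[12,19]} hit by 15; {[17,20]} hit by 20.
Points: 7, 15, 20 (3 total).

3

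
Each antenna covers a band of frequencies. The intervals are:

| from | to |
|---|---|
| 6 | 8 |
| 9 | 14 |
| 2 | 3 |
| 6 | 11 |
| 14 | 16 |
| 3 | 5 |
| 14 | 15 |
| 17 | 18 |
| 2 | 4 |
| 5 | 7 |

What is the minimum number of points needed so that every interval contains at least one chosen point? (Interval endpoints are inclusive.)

Sort by right endpoint; whenever an interval is uncovered, place a point at its right end.
Sorted: [2,3] [2,4] [3,5] [5,7] [6,8] [6,11] [9,14] [14,15] [14,16] [17,18]
{[2,3],[2,4],[3,5]} hit by 3; {[5,7],[6,8],[6,11]} hit by 7; {[9,14],[14,15],[14,16]} hit by 14; {[17,18]} hit by 18.
Points: 3, 7, 14, 18 (4 total).

4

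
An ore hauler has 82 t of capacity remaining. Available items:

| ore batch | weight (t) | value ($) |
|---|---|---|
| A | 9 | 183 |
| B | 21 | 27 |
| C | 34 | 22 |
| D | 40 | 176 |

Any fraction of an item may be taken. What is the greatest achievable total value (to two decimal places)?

393.76

Sort by value per unit weight and fill in that order.
Ratios (sorted): A 20.33, D 4.40, B 1.29, C 0.65
take A (9 @ 183); take D (40 @ 176); take B (21 @ 27); take 12/34 of C → 7.76. Capacity used 82/82.
Total value = 393.76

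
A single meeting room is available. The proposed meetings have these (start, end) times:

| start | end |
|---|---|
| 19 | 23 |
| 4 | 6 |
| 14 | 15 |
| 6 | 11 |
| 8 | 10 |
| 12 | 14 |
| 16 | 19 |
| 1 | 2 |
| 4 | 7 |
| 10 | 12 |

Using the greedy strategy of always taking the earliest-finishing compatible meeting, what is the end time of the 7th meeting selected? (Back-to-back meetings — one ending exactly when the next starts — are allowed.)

19

Sort by end time and greedily take each interval whose start is ≥ the last chosen end.
By end time: (1,2), (4,6), (4,7), (8,10), (6,11), (10,12), (12,14), (14,15), (16,19), (19,23).
Pick (1,2); next start ≥ 2 → (4,6); next start ≥ 6 → (8,10); next start ≥ 10 → (10,12); next start ≥ 12 → (12,14); next start ≥ 14 → (14,15); next start ≥ 15 → (16,19); next start ≥ 19 → (19,23).
Selected: (1,2) (4,6) (8,10) (10,12) (12,14) (14,15) (16,19) (19,23)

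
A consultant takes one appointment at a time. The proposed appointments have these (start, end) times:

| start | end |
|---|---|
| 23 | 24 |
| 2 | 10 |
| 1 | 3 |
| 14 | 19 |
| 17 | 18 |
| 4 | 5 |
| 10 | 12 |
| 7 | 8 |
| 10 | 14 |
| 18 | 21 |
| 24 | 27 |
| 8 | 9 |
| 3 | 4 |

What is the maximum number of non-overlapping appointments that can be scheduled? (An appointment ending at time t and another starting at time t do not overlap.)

10

Sort by end time and greedily take each interval whose start is ≥ the last chosen end.
Sorted by end: (1,3)  (3,4)  (4,5)  (7,8)  (8,9)  (2,10)  (10,12)  (10,14)  (17,18)  (14,19)  (18,21)  (23,24)  (24,27)
take (1,3); take (3,4); take (4,5); take (7,8); take (8,9); skip (2,10); take (10,12); take (17,18); skip (14,19); take (18,21); take (23,24); take (24,27).
Selected 10 appointments.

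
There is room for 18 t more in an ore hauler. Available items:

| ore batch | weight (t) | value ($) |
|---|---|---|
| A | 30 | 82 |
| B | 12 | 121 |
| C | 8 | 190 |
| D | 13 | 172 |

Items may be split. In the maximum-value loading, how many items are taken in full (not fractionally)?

1

Sort by value per unit weight and fill in that order.
Order: C (190/8=23.75) > D (172/13=13.23) > B (121/12=10.08) > A (82/30=2.73)
Fill: take C (8 @ 190) → take 10/13 of D → 132.31; 18/18 used.
1 item(s) taken whole; one partial (take 10/13 of D).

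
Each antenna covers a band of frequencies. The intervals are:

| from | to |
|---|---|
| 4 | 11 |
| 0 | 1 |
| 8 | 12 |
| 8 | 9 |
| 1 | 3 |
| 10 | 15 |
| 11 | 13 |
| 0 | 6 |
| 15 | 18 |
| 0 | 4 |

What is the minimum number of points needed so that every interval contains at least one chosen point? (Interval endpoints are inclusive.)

4

By right end: [0,1]  [1,3]  [0,4]  [0,6]  [8,9]  [4,11]  [8,12]  [11,13]  [10,15]  [15,18]
[0,1] uncovered → point at 1; [8,9] uncovered → point at 9; [11,13] uncovered → point at 13; [15,18] uncovered → point at 18.
Points: 1, 9, 13, 18 (4 total).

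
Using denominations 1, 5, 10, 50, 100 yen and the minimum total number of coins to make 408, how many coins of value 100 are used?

4

Use the largest denomination that fits, subtract, and repeat.
408 = 4×100 + 1×5 + 3×1
Count of 100: 4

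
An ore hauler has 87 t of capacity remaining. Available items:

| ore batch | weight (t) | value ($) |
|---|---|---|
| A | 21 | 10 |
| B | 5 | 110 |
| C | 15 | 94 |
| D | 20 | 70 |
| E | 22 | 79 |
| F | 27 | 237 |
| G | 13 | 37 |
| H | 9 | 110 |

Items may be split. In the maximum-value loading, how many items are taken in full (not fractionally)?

Greedy by value/weight ratio, highest first.
Order: B (110/5=22.00) > H (110/9=12.22) > F (237/27=8.78) > C (94/15=6.27) > E (79/22=3.59) > D (70/20=3.50) > G (37/13=2.85) > A (10/21=0.48)
Fill: take B (5 @ 110) → take H (9 @ 110) → take F (27 @ 237) → take C (15 @ 94) → take E (22 @ 79) → take 9/20 of D → 31.50; 87/87 used.
5 item(s) taken whole; one partial (take 9/20 of D).

5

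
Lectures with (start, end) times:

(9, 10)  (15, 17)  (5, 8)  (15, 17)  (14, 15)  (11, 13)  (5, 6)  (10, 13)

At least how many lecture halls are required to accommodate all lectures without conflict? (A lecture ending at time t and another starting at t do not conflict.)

Count concurrent intervals with a sweep; the peak is the room count.
starts: [5, 5, 9, 10, 11, 14, 15, 15]
ends:   [6, 8, 10, 13, 13, 15, 17, 17]
s5→1 s5→2  — peak 2.

2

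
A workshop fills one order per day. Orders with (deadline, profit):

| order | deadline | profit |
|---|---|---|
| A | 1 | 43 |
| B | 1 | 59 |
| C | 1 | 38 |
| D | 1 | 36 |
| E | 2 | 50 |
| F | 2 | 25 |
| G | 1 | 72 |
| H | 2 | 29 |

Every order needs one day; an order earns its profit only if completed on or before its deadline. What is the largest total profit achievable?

Sort by profit descending; place each in the latest free slot ≤ its deadline.
By profit: G(d1,72), B(d1,59), E(d2,50), A(d1,43), C(d1,38), D(d1,36), H(d2,29), F(d2,25)
G→slot 1; B skipped; E→slot 2; A skipped; C skipped; D skipped; H skipped; F skipped.
Profit = 72 + 50 = 122

122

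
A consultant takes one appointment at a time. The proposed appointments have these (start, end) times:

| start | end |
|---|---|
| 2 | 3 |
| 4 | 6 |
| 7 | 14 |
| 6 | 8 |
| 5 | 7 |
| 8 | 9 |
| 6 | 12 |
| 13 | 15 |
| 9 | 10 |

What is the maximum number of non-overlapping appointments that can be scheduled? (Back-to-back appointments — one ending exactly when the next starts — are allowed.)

By end time: (2,3), (4,6), (5,7), (6,8), (8,9), (9,10), (6,12), (7,14), (13,15).
Pick (2,3); next start ≥ 3 → (4,6); next start ≥ 6 → (6,8); next start ≥ 8 → (8,9); next start ≥ 9 → (9,10); next start ≥ 10 → (13,15).
Selected 6 appointments.

6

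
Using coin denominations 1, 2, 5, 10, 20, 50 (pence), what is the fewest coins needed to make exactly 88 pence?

88 = 1×50 + 1×20 + 1×10 + 1×5 + 1×2 + 1×1
Total coins = 1 + 1 + 1 + 1 + 1 + 1 = 6

6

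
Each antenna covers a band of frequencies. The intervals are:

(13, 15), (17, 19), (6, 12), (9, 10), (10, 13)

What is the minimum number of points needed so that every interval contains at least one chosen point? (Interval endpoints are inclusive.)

3

Sort by right endpoint; whenever an interval is uncovered, place a point at its right end.
By right end: [9,10]  [6,12]  [10,13]  [13,15]  [17,19]
[9,10] uncovered → point at 10; [13,15] uncovered → point at 15; [17,19] uncovered → point at 19.
Points: 10, 15, 19 (3 total).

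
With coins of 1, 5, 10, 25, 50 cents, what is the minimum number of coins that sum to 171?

6

171 = 3×50 + 2×10 + 1×1
Total coins = 3 + 2 + 1 = 6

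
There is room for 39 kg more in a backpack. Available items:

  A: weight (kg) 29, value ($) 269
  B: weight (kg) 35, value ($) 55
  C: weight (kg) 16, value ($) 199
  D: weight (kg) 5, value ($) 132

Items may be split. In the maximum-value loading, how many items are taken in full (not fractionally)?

Order: D (132/5=26.40) > C (199/16=12.44) > A (269/29=9.28) > B (55/35=1.57)
Fill: take D (5 @ 132) → take C (16 @ 199) → take 18/29 of A → 166.97; 39/39 used.
2 item(s) taken whole; one partial (take 18/29 of A).

2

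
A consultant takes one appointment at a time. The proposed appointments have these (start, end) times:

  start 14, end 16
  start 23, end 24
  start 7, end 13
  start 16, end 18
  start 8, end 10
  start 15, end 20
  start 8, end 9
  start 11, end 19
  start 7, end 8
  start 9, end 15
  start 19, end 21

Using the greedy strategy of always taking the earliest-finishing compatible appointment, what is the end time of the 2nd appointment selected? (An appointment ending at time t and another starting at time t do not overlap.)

9

Order by finish time; keep every interval that doesn't clash with the previous kept one.
Sorted by end: (7,8)  (8,9)  (8,10)  (7,13)  (9,15)  (14,16)  (16,18)  (11,19)  (15,20)  (19,21)  (23,24)
take (7,8); take (8,9); skip (8,10); take (9,15); skip (14,16); take (16,18); take (19,21); take (23,24).
Selected: (7,8) (8,9) (9,15) (16,18) (19,21) (23,24)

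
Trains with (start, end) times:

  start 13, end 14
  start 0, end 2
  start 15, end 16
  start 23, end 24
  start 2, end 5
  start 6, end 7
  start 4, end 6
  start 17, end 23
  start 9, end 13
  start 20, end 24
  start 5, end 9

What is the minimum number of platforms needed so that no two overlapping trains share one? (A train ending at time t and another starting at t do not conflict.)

2

The answer is the maximum number of intervals overlapping at any instant.
Events (time:±→running): 0:+→1 2:-→0 2:+→1 4:+→2 … peak 2.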